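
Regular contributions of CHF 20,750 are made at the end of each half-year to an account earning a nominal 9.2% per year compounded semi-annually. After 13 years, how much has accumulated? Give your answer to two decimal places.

CHF 1,001,305.78

Periodic rate i = 0.092/2 = 0.046; n = 13 × 2 = 26 periods.
FV = 20750 × [(1+0.046)^26 − 1] / 0.046 = 20750 × 48.255700 = 1,001,305.7762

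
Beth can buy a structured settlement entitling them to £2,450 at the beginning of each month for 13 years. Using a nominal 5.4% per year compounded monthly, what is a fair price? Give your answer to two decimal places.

i = 0.054/12 = 0.0045 per month; n = 13·12 = 156.
PV = PMT · [1 − (1+i)^(−n)] / i × (1+i) = 2450 · 112.420473 = 275,430.1579
(Beginning-of-period payments → annuity-due factor ×(1+i).)

£275,430.16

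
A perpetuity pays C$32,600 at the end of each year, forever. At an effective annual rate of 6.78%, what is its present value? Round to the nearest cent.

PV = C/r = 32600/0.0678 = 480,825.9587

C$480,825.96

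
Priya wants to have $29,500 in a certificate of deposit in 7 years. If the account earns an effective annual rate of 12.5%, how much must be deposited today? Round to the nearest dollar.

Discount factor = (1+0.125)^(−7) = 0.438462; PV = 29,500 × 0.438462 = 12,934.6404

$12,935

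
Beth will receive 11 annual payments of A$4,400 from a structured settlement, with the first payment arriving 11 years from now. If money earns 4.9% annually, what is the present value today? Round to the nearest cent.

Value one period before first payment (t=10): 4400 × [1 − (1+0.049)^(−11)] / 0.049 = 4400 × 8.350211 = 36,740.9297
Discount back 10 years: 36,740.9297 × (1+0.049)^(−10) = 36,740.9297 × 0.619791 = 22,771.6898

A$22,771.69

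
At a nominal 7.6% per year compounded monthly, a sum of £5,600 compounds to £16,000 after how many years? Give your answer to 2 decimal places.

13.86 years

Periodic rate i = 0.076/12 = 0.00633333.
n = ln(16000/5600) / ln(1+0.00633333) = ln(2.85714) / 0.006313 = 166.2857 months
= 166.2857/12 years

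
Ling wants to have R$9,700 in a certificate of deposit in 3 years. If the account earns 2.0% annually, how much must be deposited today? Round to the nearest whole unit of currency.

PV = 9,700 / (1 + 0.02)^3 = 9,700 / 1.061208 = 9,140.5266

R$9,141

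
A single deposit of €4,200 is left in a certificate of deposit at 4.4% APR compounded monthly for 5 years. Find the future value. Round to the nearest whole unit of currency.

€5,231

i = 0.044/12 = 0.00366667 per month; n = 5·12 = 60.
FV = 4,200 × (1 + 0.00366667)^60 = 5,231.4170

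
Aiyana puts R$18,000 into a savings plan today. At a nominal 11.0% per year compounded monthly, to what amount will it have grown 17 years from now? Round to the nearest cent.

With 12 periods per year: i = 0.00916667, n = 204.
FV = PV·(1+i)^n = 18,000 × 6.433259 = 115,798.6543

R$115,798.65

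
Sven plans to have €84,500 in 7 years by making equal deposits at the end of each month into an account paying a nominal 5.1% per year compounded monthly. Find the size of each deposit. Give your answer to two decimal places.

With 12 periods per year: i = 0.00425, n = 84.
PMT = 84500 / ( [(1+0.00425)^84 − 1] / 0.00425 ) = 84500 / 100.695350 = 839.1649

€839.16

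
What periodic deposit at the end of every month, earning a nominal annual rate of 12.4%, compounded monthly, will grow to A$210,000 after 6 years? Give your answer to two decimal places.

With 12 periods per year: i = 0.0103333, n = 72.
PMT = 210000 / ( [(1+0.0103333)^72 − 1] / 0.0103333 ) = 210000 / 106.095251 = 1,979.3534

A$1,979.35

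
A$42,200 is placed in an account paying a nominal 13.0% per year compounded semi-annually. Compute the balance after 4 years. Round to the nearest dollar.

A$69,841

i = 0.13/2 = 0.065 per half-year; n = 4·2 = 8.
FV = 42,200 × (1 + 0.065)^8 = 69,840.8173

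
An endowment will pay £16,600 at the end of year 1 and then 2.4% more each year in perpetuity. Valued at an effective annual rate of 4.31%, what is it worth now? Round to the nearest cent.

£869,109.95

PV = D₁/(r − g) = 16600/(0.0431 − 0.024) = 869,109.9476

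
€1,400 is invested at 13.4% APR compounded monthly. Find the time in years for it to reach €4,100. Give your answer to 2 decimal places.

8.06 years

Periodic rate i = 0.134/12 = 0.0111667.
n = ln(4100/1400) / ln(1+0.0111667) = ln(2.92857) / 0.011105 = 96.7615 months
= 96.7615/12 years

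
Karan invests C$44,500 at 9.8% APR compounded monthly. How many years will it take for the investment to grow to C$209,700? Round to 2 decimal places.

15.88 years

Periodic rate i = 0.098/12 = 0.00816667.
(1+i)^n = 209700/44500 = 4.71236, so n = ln 4.71236 / ln 1.00817 = 190.5931 months
= 190.5931/12 years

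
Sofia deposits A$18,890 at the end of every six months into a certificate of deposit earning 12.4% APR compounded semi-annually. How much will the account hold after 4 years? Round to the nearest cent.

With 2 periods per year: i = 0.062, n = 8.
FV = PMT · [(1+i)^n − 1] / i = 18890 · 9.968801 = 188,310.6423

A$188,310.64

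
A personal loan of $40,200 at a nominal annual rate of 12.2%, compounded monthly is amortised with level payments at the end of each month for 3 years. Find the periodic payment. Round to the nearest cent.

Periodic rate i = 0.122/12 = 0.0101667; n = 3 × 12 = 36 periods.
PMT = 40200 / ( [1 − (1+0.0101667)^(−36)] / 0.0101667 ) = 40200 / 30.021092 = 1,339.0586

$1,339.06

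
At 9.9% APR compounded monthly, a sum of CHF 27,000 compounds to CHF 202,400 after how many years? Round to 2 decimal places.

Periodic rate i = 0.099/12 = 0.00825.
n = ln(202400/27000) / ln(1+0.00825) = ln(7.49630) / 0.008216 = 245.1766 months
= 245.1766/12 years

20.43 years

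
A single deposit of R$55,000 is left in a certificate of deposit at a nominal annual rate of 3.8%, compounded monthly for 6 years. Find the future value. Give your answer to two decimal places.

R$69,059.81

i = 0.038/12 = 0.00316667 per month; n = 6·12 = 72.
FV = PV·(1+i)^n = 55,000 × 1.255633 = 69,059.8103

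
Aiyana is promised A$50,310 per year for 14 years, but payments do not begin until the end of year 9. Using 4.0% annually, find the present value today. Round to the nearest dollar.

A$388,311

PV at t=8 (ordinary 14-year annuity): 50310 × a(14|0.04) = 50310 × 10.563123 = 531,430.7146
Discount back 8 years: 531,430.7146 × (1+0.04)^(−8) = 531,430.7146 × 0.730690 = 388,311.2178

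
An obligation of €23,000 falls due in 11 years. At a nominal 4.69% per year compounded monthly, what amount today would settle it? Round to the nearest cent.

€13,743.96

With 12 periods per year: i = 0.00390833, n = 132.
PV = 23,000 / (1 + 0.00390833)^132 = 23,000 / 1.673462 = 13,743.9641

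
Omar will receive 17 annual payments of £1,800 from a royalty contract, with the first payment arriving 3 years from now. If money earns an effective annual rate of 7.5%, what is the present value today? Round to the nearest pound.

Value one period before first payment (t=2): 1800 × [1 − (1+0.075)^(−17)] / 0.075 = 1800 × 9.433960 = 16,981.1276
PV₀ = 16,981.1276 / (1+0.075)^2 = 16,981.1276 / 1.155625 = 14,694.3235

£14,694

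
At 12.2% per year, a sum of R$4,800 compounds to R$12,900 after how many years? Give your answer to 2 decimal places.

n = ln(12900/4800) / ln(1+0.122) = ln(2.68750) / 0.115113 = 8.5882 years

8.59 years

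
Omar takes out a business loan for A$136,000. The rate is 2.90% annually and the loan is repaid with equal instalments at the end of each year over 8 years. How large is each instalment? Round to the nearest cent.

Annuity-PV factor = 7.049399; PMT = 136000 / 7.049399 = 19,292.4261

A$19,292.43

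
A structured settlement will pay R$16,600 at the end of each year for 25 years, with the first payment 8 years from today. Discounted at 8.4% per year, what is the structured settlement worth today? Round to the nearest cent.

PV at t=7 (ordinary 25-year annuity): 16600 × a(25|0.084) = 16600 × 10.319910 = 171,310.5077
Discount back 7 years: 171,310.5077 × (1+0.084)^(−7) = 171,310.5077 × 0.568585 = 97,404.5012

R$97,404.50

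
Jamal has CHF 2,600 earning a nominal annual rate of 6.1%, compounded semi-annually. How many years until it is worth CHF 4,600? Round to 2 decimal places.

9.50 years

Periodic rate i = 0.061/2 = 0.0305.
n = ln(4600/2600) / ln(1+0.0305) = ln(1.76923) / 0.030044 = 18.9902 half-years
= 18.9902/2 years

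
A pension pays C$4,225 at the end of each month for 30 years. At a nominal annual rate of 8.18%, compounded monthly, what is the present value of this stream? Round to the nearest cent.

C$566,087.37

Periodic rate i = 0.0818/12 = 0.00681667; n = 30 × 12 = 360 periods.
PV = 4225 × [1 − (1+0.00681667)^(−360)] / 0.00681667 = 4225 × 133.985175 = 566,087.3658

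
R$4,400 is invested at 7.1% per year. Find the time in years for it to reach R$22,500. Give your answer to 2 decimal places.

23.79 years

n = ln(22500/4400) / ln(1+0.071) = ln(5.11364) / 0.068593 = 23.7913 years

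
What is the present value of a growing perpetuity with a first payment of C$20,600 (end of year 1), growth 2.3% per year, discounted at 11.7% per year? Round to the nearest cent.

PV = PMT / (i − g) = 20600 / (0.117 − 0.023) = 20600 / 0.094000 = 219,148.9362

C$219,148.94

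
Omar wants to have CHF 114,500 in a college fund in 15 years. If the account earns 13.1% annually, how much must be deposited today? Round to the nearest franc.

CHF 18,066

Discount factor = (1+0.131)^(−15) = 0.157783; PV = 114,500 × 0.157783 = 18,066.1833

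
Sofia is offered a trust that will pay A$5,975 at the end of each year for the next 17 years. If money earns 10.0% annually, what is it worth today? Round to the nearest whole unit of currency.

A$47,929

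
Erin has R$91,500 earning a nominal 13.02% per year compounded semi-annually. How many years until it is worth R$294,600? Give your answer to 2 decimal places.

9.27 years

Periodic rate i = 0.1302/2 = 0.0651.
n = ln(294600/91500) / ln(1+0.0651) = ln(3.21967) / 0.063069 = 18.5398 half-years
= 18.5398/2 years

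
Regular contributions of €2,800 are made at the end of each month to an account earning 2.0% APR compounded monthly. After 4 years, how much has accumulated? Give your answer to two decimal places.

Periodic rate i = 0.02/12 = 0.00166667; n = 4 × 12 = 48 periods.
Accumulation factor s(48|0.00166667) = 49.928959; FV = 2800 × 49.928959 = 139,801.0842

€139,801.08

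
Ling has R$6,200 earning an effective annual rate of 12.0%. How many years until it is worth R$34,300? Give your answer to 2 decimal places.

(1+i)^n = 34300/6200 = 5.53226, so n = ln 5.53226 / ln 1.12 = 15.0941 years

15.09 years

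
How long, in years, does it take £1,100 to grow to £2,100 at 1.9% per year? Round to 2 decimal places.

34.36 years

(1+i)^n = 2100/1100 = 1.90909, so n = ln 1.90909 / ln 1.019 = 34.3553 years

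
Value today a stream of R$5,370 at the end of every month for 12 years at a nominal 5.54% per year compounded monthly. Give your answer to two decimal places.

R$563,950.12

Periodic rate i = 0.0554/12 = 0.00461667; n = 12 × 12 = 144 periods.
PV = PMT · [1 − (1+i)^(−n)] / i = 5370 · 105.018644 = 563,950.1197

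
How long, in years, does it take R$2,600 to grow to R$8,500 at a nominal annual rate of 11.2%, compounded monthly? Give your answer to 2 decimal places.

10.63 years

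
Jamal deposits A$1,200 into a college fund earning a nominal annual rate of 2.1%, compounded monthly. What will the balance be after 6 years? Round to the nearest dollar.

Periodic rate i = 0.021/12 = 0.00175; n = 6 × 12 = 72 periods.
1,200 × (1+0.00175)^72 = 1,200 × 1.134157 = 1,360.9887

A$1,361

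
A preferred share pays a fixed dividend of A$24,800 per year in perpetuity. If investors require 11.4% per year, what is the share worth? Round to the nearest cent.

A$217,543.86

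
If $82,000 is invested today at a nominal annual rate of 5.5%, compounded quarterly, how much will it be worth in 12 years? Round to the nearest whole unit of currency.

$157,941

Periodic rate i = 0.055/4 = 0.01375; n = 12 × 4 = 48 periods.
FV = PV·(1+i)^n = 82,000 × 1.926112 = 157,941.2166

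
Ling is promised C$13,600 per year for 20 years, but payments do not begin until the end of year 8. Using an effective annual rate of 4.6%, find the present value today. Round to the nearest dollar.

Value one period before first payment (t=7): 13600 × [1 − (1+0.046)^(−20)] / 0.046 = 13600 × 12.895950 = 175,384.9224
PV₀ = 175,384.9224 / (1+0.046)^7 = 175,384.9224 / 1.370004 = 128,017.8306

C$128,018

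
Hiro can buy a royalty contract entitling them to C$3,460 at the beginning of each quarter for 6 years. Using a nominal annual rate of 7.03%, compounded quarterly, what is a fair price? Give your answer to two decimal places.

With 4 periods per year: i = 0.017575, n = 24.
PV = 3460 × [1 − (1+0.017575)^(−24)] / 0.017575 × (1+i) = 3460 × 19.785682 = 68,458.4593
Payments are at the start of each period, so multiply by (1+i).

C$68,458.46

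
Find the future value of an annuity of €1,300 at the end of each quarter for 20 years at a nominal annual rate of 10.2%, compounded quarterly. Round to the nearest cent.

€331,189.39

Periodic rate i = 0.102/4 = 0.0255; n = 20 × 4 = 80 periods.
FV = PMT · [(1+i)^n − 1] / i = 1300 · 254.761072 = 331,189.3930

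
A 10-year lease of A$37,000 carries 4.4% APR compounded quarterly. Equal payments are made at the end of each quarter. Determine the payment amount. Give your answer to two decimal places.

i = 0.044/4 = 0.011 per quarter; n = 10·4 = 40.
Annuity-PV factor = 32.219499; PMT = 37000 / 32.219499 = 1,148.3729

A$1,148.37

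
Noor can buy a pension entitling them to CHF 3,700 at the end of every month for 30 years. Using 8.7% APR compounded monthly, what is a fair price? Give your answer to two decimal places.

Periodic rate i = 0.087/12 = 0.00725; n = 30 × 12 = 360 periods.
Annuity factor a(360|0.00725) = 127.692387; PV = 3700 × 127.692387 = 472,461.8301

CHF 472,461.83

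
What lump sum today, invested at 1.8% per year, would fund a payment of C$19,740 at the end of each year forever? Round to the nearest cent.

PV = PMT / i = 19740 / 0.018 = 1,096,666.6667

C$1,096,666.67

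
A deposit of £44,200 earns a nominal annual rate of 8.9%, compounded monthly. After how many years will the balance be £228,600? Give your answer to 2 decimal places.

Periodic rate i = 0.089/12 = 0.00741667.
(1+i)^n = 228600/44200 = 5.17195, so n = ln 5.17195 / ln 1.00742 = 222.3823 months
= 222.3823/12 years

18.53 years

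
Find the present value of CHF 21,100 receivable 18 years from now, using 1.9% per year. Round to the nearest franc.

CHF 15,037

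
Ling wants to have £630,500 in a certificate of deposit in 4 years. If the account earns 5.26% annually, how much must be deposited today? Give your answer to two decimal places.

£513,607.82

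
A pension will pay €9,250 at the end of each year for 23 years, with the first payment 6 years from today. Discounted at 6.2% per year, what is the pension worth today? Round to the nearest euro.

Value one period before first payment (t=5): 9250 × [1 − (1+0.062)^(−23)] / 0.062 = 9250 × 12.085653 = 111,792.2949
PV₀ = 111,792.2949 / (1+0.062)^5 = 111,792.2949 / 1.350898 = 82,754.0558

€82,754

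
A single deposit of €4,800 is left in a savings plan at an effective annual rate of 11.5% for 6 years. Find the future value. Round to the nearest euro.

FV = PV·(1+i)^n = 4,800 × 1.921539 = 9,223.3872

€9,223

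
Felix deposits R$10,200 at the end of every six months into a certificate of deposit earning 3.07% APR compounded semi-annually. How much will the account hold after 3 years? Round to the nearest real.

Periodic rate i = 0.0307/2 = 0.01535; n = 3 × 2 = 6 periods.
Accumulation factor s(6|0.01535) = 6.235017; FV = 10200 × 6.235017 = 63,597.1738

R$63,597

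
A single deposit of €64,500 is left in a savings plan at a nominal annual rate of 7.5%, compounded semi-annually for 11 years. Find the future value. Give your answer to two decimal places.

Periodic rate i = 0.075/2 = 0.0375; n = 11 × 2 = 22 periods.
FV = PV·(1+i)^n = 64,500 × 2.247700 = 144,976.6409

€144,976.64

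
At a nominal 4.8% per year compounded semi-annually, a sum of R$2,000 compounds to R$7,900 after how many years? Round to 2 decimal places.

28.96 years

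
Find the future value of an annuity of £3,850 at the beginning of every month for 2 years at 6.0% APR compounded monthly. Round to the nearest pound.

£98,403

Periodic rate i = 0.06/12 = 0.005; n = 2 × 12 = 24 periods.
Accumulation factor s(24|0.005) × (1+i) = 25.559115; FV = 3850 × 25.559115 = 98,402.5928
(Beginning-of-period payments → annuity-due factor ×(1+i).)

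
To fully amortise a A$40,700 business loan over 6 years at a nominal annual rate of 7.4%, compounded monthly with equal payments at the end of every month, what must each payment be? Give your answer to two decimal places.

A$701.74

i = 0.074/12 = 0.00616667 per month; n = 6·12 = 72.
PMT = 40700 / ( [1 − (1+0.00616667)^(−72)] / 0.00616667 ) = 40700 / 57.998823 = 701.7384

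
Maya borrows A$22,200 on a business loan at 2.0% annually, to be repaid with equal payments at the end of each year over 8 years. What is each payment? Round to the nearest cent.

A$3,030.52

PMT = 22200 / ( [1 − (1+0.02)^(−8)] / 0.02 ) = 22200 / 7.325481 = 3,030.5175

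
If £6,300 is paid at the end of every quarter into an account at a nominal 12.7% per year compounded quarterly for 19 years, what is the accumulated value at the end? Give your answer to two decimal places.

With 4 periods per year: i = 0.03175, n = 76.
FV = 6300 × [(1+0.03175)^76 − 1] / 0.03175 = 6300 × 307.283001 = 1,935,882.9080

£1,935,882.91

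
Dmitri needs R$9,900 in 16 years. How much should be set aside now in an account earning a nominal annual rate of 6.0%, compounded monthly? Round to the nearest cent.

With 12 periods per year: i = 0.005, n = 192.
Discount factor = (1+0.005)^(−192) = 0.383810; PV = 9,900 × 0.383810 = 3,799.7177

R$3,799.72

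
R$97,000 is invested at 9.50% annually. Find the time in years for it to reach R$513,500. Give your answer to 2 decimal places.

(1+i)^n = 513500/97000 = 5.29381, so n = ln 5.29381 / ln 1.095 = 18.3632 years

18.36 years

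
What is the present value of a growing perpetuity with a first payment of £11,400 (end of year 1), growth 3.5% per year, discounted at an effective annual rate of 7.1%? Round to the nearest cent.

£316,666.67

PV = PMT / (i − g) = 11400 / (0.071 − 0.035) = 11400 / 0.036000 = 316,666.6667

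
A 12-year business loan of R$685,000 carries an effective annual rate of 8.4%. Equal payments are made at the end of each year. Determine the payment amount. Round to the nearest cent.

R$92,788.78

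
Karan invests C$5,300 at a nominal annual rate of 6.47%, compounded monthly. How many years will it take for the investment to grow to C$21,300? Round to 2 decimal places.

Periodic rate i = 0.0647/12 = 0.00539167.
(1+i)^n = 21300/5300 = 4.01887, so n = ln 4.01887 / ln 1.00539 = 258.6857 months
= 258.6857/12 years

21.56 years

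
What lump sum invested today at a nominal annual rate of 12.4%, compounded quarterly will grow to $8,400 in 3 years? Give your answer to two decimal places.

$5,823.38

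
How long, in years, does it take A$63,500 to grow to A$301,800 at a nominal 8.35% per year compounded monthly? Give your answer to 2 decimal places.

18.73 years

Periodic rate i = 0.0835/12 = 0.00695833.
(1+i)^n = 301800/63500 = 4.75276, so n = ln 4.75276 / ln 1.00696 = 224.7868 months
= 224.7868/12 years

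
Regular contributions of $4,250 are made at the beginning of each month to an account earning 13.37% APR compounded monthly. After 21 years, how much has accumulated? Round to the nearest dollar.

i = 0.1337/12 = 0.0111417 per month; n = 21·12 = 252.
Accumulation factor s(252|0.0111417) × (1+i) = 1390.016802; FV = 4250 × 1390.016802 = 5,907,571.4085
(Beginning-of-period payments → annuity-due factor ×(1+i).)

$5,907,571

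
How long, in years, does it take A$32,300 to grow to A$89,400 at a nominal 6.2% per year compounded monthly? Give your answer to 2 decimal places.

Periodic rate i = 0.062/12 = 0.00516667.
(1+i)^n = 89400/32300 = 2.76780, so n = ln 2.76780 / ln 1.00517 = 197.5512 months
= 197.5512/12 years

16.46 years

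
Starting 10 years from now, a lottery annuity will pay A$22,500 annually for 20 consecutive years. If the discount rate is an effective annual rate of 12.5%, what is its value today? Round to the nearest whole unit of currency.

A$56,446

Value one period before first payment (t=9): 22500 × [1 − (1+0.125)^(−20)] / 0.125 = 22500 × 7.241353 = 162,930.4506
Discount back 9 years: 162,930.4506 × (1+0.125)^(−9) = 162,930.4506 × 0.346439 = 56,445.5302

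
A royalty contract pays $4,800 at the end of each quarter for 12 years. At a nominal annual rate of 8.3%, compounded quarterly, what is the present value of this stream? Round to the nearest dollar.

Periodic rate i = 0.083/4 = 0.02075; n = 12 × 4 = 48 periods.
Annuity factor a(48|0.02075) = 30.210222; PV = 4800 × 30.210222 = 145,009.0672

$145,009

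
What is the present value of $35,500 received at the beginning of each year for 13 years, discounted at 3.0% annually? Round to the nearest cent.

$388,867.14

Annuity factor a(13|0.03) × (1+i) = 10.954004; PV = 35500 × 10.954004 = 388,867.1418
(Beginning-of-period payments → annuity-due factor ×(1+i).)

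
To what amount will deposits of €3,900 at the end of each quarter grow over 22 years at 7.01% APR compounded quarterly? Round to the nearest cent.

€803,997.18

Periodic rate i = 0.0701/4 = 0.017525; n = 22 × 4 = 88 periods.
Accumulation factor s(88|0.017525) = 206.153124; FV = 3900 × 206.153124 = 803,997.1828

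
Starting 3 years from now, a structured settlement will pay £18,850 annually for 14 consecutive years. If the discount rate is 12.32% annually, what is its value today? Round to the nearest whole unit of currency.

£97,435

PV at t=2 (ordinary 14-year annuity): 18850 × a(14|0.1232) = 18850 × 6.521041 = 122,921.6199
Discount back 2 years: 122,921.6199 × (1+0.1232)^(−2) = 122,921.6199 × 0.792658 = 97,434.7972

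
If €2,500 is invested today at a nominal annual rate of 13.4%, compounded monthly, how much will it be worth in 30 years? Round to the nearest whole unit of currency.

i = 0.134/12 = 0.0111667 per month; n = 30·12 = 360.
FV = PV·(1+i)^n = 2,500 × 54.473846 = 136,184.6160

€136,185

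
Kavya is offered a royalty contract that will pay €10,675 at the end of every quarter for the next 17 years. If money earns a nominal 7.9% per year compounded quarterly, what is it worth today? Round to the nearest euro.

€397,542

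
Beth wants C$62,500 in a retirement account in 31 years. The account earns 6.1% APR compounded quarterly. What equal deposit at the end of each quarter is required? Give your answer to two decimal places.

Periodic rate i = 0.061/4 = 0.01525; n = 31 × 4 = 124 periods.
PMT = 62500 / ( [(1+0.01525)^124 − 1] / 0.01525 ) = 62500 / 362.759618 = 172.2904

C$172.29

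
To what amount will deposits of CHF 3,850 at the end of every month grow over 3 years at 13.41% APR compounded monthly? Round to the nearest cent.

Periodic rate i = 0.1341/12 = 0.011175; n = 3 × 12 = 36 periods.
FV = 3850 × [(1+0.011175)^36 − 1] / 0.011175 = 3850 × 44.020338 = 169,478.3000

CHF 169,478.30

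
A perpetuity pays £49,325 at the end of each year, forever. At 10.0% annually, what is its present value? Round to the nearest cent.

PV = C/r = 49325/0.1 = 493,250.0000

£493,250.00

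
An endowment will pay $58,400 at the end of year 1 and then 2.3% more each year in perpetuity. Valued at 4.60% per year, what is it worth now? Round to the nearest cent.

$2,539,130.43

PV = D₁/(r − g) = 58400/(0.046 − 0.023) = 2,539,130.4348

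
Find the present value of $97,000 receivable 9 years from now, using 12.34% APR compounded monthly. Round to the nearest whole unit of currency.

i = 0.1234/12 = 0.0102833 per month; n = 9·12 = 108.
PV = FV·(1+i)^(−n) = 97,000 × 0.331235 = 32,129.7524

$32,130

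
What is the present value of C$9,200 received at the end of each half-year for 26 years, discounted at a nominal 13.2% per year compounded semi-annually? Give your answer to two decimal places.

Periodic rate i = 0.132/2 = 0.066; n = 26 × 2 = 52 periods.
PV = PMT · [1 − (1+i)^(−n)] / i = 9200 · 14.605655 = 134,372.0257

C$134,372.03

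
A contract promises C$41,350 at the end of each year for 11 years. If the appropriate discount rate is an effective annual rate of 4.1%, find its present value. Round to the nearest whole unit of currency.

C$360,300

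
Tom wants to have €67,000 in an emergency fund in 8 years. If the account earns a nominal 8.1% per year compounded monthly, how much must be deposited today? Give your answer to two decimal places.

With 12 periods per year: i = 0.00675, n = 96.
PV = 67,000 / (1 + 0.00675)^96 = 67,000 / 1.907556 = 35,123.4791

€35,123.48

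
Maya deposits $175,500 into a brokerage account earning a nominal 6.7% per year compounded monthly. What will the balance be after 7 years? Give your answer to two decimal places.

$280,152.64

i = 0.067/12 = 0.00558333 per month; n = 7·12 = 84.
FV = PV·(1+i)^n = 175,500 × 1.596311 = 280,152.6419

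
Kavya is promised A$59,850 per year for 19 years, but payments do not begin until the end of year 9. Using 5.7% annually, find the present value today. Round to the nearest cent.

A$438,838.23

PV at t=8 (ordinary 19-year annuity): 59850 × a(19|0.057) = 59850 × 11.424579 = 683,761.0416
PV₀ = 683,761.0416 / (1+0.057)^8 = 683,761.0416 / 1.558116 = 438,838.2293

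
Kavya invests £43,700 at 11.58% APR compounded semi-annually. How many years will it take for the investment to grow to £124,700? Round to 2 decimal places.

9.31 years

Periodic rate i = 0.1158/2 = 0.0579.
(1+i)^n = 124700/43700 = 2.85355, so n = ln 2.85355 / ln 1.0579 = 18.6293 half-years
= 18.6293/2 years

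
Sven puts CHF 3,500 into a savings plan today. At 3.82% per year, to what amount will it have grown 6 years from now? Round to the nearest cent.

FV = 3,500 × (1 + 0.0382)^6 = 4,382.8256

CHF 4,382.83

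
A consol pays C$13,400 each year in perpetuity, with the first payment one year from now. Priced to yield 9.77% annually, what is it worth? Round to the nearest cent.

C$137,154.55

PV = PMT / i = 13400 / 0.0977 = 137,154.5548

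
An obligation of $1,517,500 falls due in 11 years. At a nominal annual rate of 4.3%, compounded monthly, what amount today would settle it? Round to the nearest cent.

$946,399.67

i = 0.043/12 = 0.00358333 per month; n = 11·12 = 132.
Discount factor = (1+0.00358333)^(−132) = 0.623657; PV = 1,517,500 × 0.623657 = 946,399.6683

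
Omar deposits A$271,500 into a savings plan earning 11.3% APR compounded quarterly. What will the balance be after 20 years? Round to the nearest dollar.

With 4 periods per year: i = 0.02825, n = 80.
271,500 × (1+0.02825)^80 = 271,500 × 9.287471 = 2,521,548.2825

A$2,521,548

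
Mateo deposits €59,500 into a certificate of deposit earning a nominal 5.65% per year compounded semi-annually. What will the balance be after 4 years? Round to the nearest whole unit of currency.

Periodic rate i = 0.0565/2 = 0.02825; n = 4 × 2 = 8 periods.
FV = 59,500 × (1 + 0.02825)^8 = 74,354.4065

€74,354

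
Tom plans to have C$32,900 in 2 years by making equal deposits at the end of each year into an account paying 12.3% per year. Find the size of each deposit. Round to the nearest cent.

FV-annuity factor = 2.123000; PMT = 32900 / 2.123000 = 15,496.9383

C$15,496.94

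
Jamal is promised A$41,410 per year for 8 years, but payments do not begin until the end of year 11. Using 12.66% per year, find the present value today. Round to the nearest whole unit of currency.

A$61,039

Value one period before first payment (t=10): 41410 × [1 − (1+0.1266)^(−8)] / 0.1266 = 41410 × 4.855149 = 201,051.7108
PV₀ = 201,051.7108 / (1+0.1266)^10 = 201,051.7108 / 3.293802 = 61,039.4068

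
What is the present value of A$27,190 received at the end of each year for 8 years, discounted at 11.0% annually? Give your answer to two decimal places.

Annuity factor a(8|0.11) = 5.146123; PV = 27190 × 5.146123 = 139,923.0779

A$139,923.08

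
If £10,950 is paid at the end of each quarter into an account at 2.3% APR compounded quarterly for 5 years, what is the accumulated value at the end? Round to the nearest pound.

Periodic rate i = 0.023/4 = 0.00575; n = 5 × 4 = 20 periods.
FV = 10950 × [(1+0.00575)^20 − 1] / 0.00575 = 10950 × 21.131130 = 231,385.8683

£231,386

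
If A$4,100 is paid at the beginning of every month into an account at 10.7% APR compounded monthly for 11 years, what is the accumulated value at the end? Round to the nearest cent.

With 12 periods per year: i = 0.00891667, n = 132.
FV = PMT · [(1+i)^n − 1] / i × (1+i) = 4100 · 252.068224 = 1,033,479.7193
Payments are at the start of each period, so multiply by (1+i).

A$1,033,479.72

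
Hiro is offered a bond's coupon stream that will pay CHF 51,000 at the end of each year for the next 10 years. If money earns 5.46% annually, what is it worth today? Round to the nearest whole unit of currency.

CHF 385,158

Annuity factor a(10|0.0546) = 7.552109; PV = 51000 × 7.552109 = 385,157.5511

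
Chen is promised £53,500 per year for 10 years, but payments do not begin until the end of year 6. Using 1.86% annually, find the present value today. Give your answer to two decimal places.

Value one period before first payment (t=5): 53500 × [1 − (1+0.0186)^(−10)] / 0.0186 = 53500 × 9.048739 = 484,107.5476
PV₀ = 484,107.5476 / (1+0.0186)^5 = 484,107.5476 / 1.096525 = 441,492.6669

£441,492.67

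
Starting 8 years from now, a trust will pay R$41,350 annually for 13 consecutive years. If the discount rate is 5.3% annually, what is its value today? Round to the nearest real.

Value one period before first payment (t=7): 41350 × [1 − (1+0.053)^(−13)] / 0.053 = 41350 × 9.226187 = 381,502.8322
Discount back 7 years: 381,502.8322 × (1+0.053)^(−7) = 381,502.8322 × 0.696629 = 265,765.8459

R$265,766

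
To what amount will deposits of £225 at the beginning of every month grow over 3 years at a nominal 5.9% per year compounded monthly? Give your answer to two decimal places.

i = 0.059/12 = 0.00491667 per month; n = 3·12 = 36.
Accumulation factor s(36|0.00491667) × (1+i) = 39.470440; FV = 225 × 39.470440 = 8,880.8490
(Beginning-of-period payments → annuity-due factor ×(1+i).)

£8,880.85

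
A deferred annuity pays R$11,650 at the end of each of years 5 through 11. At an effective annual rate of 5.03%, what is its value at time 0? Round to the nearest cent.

R$55,335.89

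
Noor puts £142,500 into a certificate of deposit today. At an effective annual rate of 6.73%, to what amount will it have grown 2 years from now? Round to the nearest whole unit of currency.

FV = PV·(1+i)^n = 142,500 × 1.139129 = 162,325.9238

£162,326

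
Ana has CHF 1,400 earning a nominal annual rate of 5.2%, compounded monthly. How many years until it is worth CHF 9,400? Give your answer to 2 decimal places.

36.70 years

Periodic rate i = 0.052/12 = 0.00433333.
(1+i)^n = 9400/1400 = 6.71429, so n = ln 6.71429 / ln 1.00433 = 440.3908 months
= 440.3908/12 years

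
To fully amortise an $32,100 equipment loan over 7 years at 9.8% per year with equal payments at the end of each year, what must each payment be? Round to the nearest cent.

$6,550.16

PMT = 32100 / ( [1 − (1+0.098)^(−7)] / 0.098 ) = 32100 / 4.900643 = 6,550.1608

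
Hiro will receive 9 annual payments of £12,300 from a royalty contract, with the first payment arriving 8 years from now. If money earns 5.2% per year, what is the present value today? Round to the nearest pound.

£60,768

PV at t=7 (ordinary 9-year annuity): 12300 × a(9|0.052) = 12300 × 7.044943 = 86,652.7930
Discount back 7 years: 86,652.7930 × (1+0.052)^(−7) = 86,652.7930 × 0.701277 = 60,767.6423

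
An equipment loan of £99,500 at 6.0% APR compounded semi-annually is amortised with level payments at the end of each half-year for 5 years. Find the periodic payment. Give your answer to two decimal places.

£11,664.44

Periodic rate i = 0.06/2 = 0.03; n = 5 × 2 = 10 periods.
PMT = 99500 / ( [1 − (1+0.03)^(−10)] / 0.03 ) = 99500 / 8.530203 = 11,664.4354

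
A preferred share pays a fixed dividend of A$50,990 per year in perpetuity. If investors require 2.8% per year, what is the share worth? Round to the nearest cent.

A$1,821,071.43

PV = C/r = 50990/0.028 = 1,821,071.4286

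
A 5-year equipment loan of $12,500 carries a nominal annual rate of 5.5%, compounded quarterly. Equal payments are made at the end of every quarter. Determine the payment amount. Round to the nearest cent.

With 4 periods per year: i = 0.01375, n = 20.
Annuity-PV factor = 17.382073; PMT = 12500 / 17.382073 = 719.1317

$719.13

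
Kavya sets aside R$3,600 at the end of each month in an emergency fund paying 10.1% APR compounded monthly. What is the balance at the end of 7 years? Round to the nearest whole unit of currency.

R$437,093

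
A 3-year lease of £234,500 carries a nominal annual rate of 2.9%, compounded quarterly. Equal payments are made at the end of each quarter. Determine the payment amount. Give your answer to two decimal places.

Periodic rate i = 0.029/4 = 0.00725; n = 3 × 4 = 12 periods.
PMT = 234500 / ( [1 − (1+0.00725)^(−12)] / 0.00725 ) = 234500 / 11.453124 = 20,474.7623

£20,474.76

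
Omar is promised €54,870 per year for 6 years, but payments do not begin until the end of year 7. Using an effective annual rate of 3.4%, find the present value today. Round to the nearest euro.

€240,021

Value one period before first payment (t=6): 54870 × [1 − (1+0.034)^(−6)] / 0.034 = 54870 × 5.346101 = 293,340.5411
PV₀ = 293,340.5411 / (1+0.034)^6 = 293,340.5411 / 1.222146 = 240,020.7874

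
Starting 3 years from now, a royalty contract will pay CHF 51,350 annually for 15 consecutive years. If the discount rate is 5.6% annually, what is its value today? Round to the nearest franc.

PV at t=2 (ordinary 15-year annuity): 51350 × a(15|0.056) = 51350 × 9.971208 = 512,021.5170
PV₀ = 512,021.5170 / (1+0.056)^2 = 512,021.5170 / 1.115136 = 459,156.1182

CHF 459,156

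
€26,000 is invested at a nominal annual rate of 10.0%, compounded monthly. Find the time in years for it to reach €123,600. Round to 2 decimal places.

15.65 years

Periodic rate i = 0.1/12 = 0.00833333.
n = ln(123600/26000) / ln(1+0.00833333) = ln(4.75385) / 0.008299 = 187.8529 months
= 187.8529/12 years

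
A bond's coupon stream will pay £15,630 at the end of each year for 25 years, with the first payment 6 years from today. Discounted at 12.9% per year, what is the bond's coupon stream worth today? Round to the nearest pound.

£62,873

PV at t=5 (ordinary 25-year annuity): 15630 × a(25|0.129) = 15630 × 7.378635 = 115,328.0613
PV₀ = 115,328.0613 / (1+0.129)^5 = 115,328.0613 / 1.834297 = 62,873.1590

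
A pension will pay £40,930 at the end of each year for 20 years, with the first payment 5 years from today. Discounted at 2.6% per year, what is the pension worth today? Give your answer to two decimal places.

£570,402.54

Value one period before first payment (t=4): 40930 × [1 − (1+0.026)^(−20)] / 0.026 = 40930 × 15.442910 = 632,078.3207
Discount back 4 years: 632,078.3207 × (1+0.026)^(−4) = 632,078.3207 × 0.902424 = 570,402.5414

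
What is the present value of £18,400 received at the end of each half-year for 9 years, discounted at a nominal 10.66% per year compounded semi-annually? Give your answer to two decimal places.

£209,649.04

With 2 periods per year: i = 0.0533, n = 18.
Annuity factor a(18|0.0533) = 11.393969; PV = 18400 × 11.393969 = 209,649.0367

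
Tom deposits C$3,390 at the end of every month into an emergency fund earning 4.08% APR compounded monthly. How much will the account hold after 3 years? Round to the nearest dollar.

C$129,589

i = 0.0408/12 = 0.0034 per month; n = 3·12 = 36.
Accumulation factor s(36|0.0034) = 38.226905; FV = 3390 × 38.226905 = 129,589.2075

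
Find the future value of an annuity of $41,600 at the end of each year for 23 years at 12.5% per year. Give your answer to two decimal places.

$4,663,992.72

FV = 41600 × [(1+0.125)^23 − 1] / 0.125 = 41600 × 112.115210 = 4,663,992.7172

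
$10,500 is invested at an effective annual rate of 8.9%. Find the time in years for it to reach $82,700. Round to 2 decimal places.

24.21 years

(1+i)^n = 82700/10500 = 7.87619, so n = ln 7.87619 / ln 1.089 = 24.2065 years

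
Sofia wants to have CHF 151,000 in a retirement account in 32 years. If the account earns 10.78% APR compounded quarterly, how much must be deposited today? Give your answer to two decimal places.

CHF 5,019.57

With 4 periods per year: i = 0.02695, n = 128.
Discount factor = (1+0.02695)^(−128) = 0.033242; PV = 151,000 × 0.033242 = 5,019.5715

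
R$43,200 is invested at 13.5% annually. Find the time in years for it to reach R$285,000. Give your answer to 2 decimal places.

14.90 years

(1+i)^n = 285000/43200 = 6.59722, so n = ln 6.59722 / ln 1.135 = 14.8986 years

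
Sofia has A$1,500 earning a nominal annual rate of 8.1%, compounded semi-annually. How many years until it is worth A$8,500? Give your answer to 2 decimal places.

21.85 years

Periodic rate i = 0.081/2 = 0.0405.
n = ln(8500/1500) / ln(1+0.0405) = ln(5.66667) / 0.039701 = 43.6912 half-years
= 43.6912/2 years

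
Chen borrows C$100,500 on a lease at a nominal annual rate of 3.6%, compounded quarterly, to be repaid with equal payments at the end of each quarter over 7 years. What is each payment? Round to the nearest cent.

C$4,076.55

i = 0.036/4 = 0.009 per quarter; n = 7·4 = 28.
Annuity-PV factor = 24.653181; PMT = 100500 / 24.653181 = 4,076.5531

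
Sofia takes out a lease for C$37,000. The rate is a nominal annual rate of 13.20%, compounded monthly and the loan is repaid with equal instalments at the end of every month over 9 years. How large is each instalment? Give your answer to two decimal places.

C$587.14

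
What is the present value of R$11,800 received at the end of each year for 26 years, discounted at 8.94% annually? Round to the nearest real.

R$117,746

PV = PMT · [1 − (1+i)^(−n)] / i = 11800 · 9.978450 = 117,745.7106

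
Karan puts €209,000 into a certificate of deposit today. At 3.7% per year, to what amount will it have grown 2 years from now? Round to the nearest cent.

209,000 × (1+0.037)^2 = 209,000 × 1.075369 = 224,752.1210

€224,752.12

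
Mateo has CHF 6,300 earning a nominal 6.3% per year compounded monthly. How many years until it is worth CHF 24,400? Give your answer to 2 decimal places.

Periodic rate i = 0.063/12 = 0.00525.
n = ln(24400/6300) / ln(1+0.00525) = ln(3.87302) / 0.005236 = 258.5876 months
= 258.5876/12 years

21.55 years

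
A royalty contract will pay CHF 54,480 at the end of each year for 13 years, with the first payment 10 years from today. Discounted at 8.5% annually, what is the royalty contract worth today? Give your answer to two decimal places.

CHF 201,071.13

Value one period before first payment (t=9): 54480 × [1 − (1+0.085)^(−13)] / 0.085 = 54480 × 7.690955 = 419,003.2231
Discount back 9 years: 419,003.2231 × (1+0.085)^(−9) = 419,003.2231 × 0.479880 = 201,071.1307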